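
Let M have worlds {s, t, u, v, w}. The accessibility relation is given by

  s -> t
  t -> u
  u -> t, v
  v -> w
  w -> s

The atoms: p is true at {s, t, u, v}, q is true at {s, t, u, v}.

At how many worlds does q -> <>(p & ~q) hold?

s: q is T, <>(p & ~q) is F. ✗
t: q is T, <>(p & ~q) is F. ✗
u: q is T, <>(p & ~q) is F. ✗
v: q is T, <>(p & ~q) is F. ✗
w: q is F, <>(p & ~q) is F. ✓
Satisfying worlds: {w}.

1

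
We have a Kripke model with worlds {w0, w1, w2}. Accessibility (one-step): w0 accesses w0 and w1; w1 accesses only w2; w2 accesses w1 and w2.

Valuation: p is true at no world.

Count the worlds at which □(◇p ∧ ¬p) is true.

0

w0: successors {w0, w1}; ◇p ∧ ¬p there: w0:F, w1:F. ✗
w1: successors {w2}; ◇p ∧ ¬p there: w2:F. ✗
w2: successors {w1, w2}; ◇p ∧ ¬p there: w1:F, w2:F. ✗
Satisfying worlds: ∅.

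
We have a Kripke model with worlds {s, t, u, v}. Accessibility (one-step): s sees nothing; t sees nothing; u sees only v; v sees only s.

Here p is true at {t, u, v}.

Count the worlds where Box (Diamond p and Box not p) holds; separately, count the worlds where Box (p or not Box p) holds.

For Box (Diamond p and Box not p):
s: no successors, so Box (Diamond p and Box not p) holds vacuously. ✓
t: no successors, so Box (Diamond p and Box not p) holds vacuously. ✓
u: successors {v}; Diamond p and Box not p there: v:F. ✗
v: successors {s}; Diamond p and Box not p there: s:F. ✗
— 2 worlds.
For Box (p or not Box p):
s: no successors, so Box (p or not Box p) holds vacuously. ✓
t: no successors, so Box (p or not Box p) holds vacuously. ✓
u: successors {v}; p or not Box p there: v:T. ✓
v: successors {s}; p or not Box p there: s:F. ✗
— 3 worlds.

2 and 3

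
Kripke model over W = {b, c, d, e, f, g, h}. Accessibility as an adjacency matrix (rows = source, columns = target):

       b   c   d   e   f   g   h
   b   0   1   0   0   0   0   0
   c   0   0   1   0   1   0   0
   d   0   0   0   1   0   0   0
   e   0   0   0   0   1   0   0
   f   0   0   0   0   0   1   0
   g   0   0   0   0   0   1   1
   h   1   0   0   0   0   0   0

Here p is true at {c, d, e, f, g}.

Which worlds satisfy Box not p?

b: successors {c}; not p there: c:F. ✗
c: successors {d, f}; not p there: d:F, f:F. ✗
d: successors {e}; not p there: e:F. ✗
e: successors {f}; not p there: f:F. ✗
f: successors {g}; not p there: g:F. ✗
g: successors {g, h}; not p there: g:F, h:T. ✗
h: successors {b}; not p there: b:T. ✓

{h}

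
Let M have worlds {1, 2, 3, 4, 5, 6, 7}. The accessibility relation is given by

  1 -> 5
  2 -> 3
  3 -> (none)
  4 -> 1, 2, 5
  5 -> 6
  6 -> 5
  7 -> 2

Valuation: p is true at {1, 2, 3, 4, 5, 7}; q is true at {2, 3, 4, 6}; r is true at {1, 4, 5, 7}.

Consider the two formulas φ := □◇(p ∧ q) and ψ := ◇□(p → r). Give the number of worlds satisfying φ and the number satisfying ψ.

2 and 5

For □◇(p ∧ q):
1: successors {5}; ◇(p ∧ q) there: 5:F. ✗
2: successors {3}; ◇(p ∧ q) there: 3:F. ✗
3: no successors, so □◇(p ∧ q) holds vacuously. ✓
4: successors {1, 2, 5}; ◇(p ∧ q) there: 1:F, 2:T, 5:F. ✗
5: successors {6}; ◇(p ∧ q) there: 6:F. ✗
6: successors {5}; ◇(p ∧ q) there: 5:F. ✗
7: successors {2}; ◇(p ∧ q) there: 2:T. ✓
— 2 worlds.
For ◇□(p → r):
1: successors {5}; □(p → r) there: 5:T. ✓
2: successors {3}; □(p → r) there: 3:T. ✓
3: no successors, so ◇□(p → r) fails. ✗
4: successors {1, 2, 5}; □(p → r) there: 1:T, 2:F, 5:T. ✓
5: successors {6}; □(p → r) there: 6:T. ✓
6: successors {5}; □(p → r) there: 5:T. ✓
7: successors {2}; □(p → r) there: 2:F. ✗
— 5 worlds.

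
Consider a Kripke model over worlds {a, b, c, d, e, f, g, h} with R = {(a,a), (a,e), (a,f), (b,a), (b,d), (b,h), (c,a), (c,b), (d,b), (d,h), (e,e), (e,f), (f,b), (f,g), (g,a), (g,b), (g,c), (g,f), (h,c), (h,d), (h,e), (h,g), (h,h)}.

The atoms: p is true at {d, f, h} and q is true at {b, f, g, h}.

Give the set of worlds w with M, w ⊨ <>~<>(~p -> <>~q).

a: successors {a, e, f}; ~<>(~p -> <>~q) there: a:F, e:F, f:F. ✗
b: successors {a, d, h}; ~<>(~p -> <>~q) there: a:F, d:F, h:F. ✗
c: successors {a, b}; ~<>(~p -> <>~q) there: a:F, b:F. ✗
d: successors {b, h}; ~<>(~p -> <>~q) there: b:F, h:F. ✗
e: successors {e, f}; ~<>(~p -> <>~q) there: e:F, f:F. ✗
f: successors {b, g}; ~<>(~p -> <>~q) there: b:F, g:F. ✗
g: successors {a, b, c, f}; ~<>(~p -> <>~q) there: a:F, b:F, c:F, f:F. ✗
h: successors {c, d, e, g, h}; ~<>(~p -> <>~q) there: c:F, d:F, e:F, g:F, h:F. ✗

∅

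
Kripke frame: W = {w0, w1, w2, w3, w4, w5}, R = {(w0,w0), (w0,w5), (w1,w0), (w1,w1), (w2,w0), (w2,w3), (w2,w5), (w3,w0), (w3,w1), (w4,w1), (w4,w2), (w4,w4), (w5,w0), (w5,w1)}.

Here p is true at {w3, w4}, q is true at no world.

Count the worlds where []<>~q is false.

w0: successors {w0, w5}; <>~q there: w0:T, w5:T. ✓
w1: successors {w0, w1}; <>~q there: w0:T, w1:T. ✓
w2: successors {w0, w3, w5}; <>~q there: w0:T, w3:T, w5:T. ✓
w3: successors {w0, w1}; <>~q there: w0:T, w1:T. ✓
w4: successors {w1, w2, w4}; <>~q there: w1:T, w2:T, w4:T. ✓
w5: successors {w0, w1}; <>~q there: w0:T, w1:T. ✓
Satisfying worlds: {w0, w1, w2, w3, w4, w5}.
So []<>~q fails at the other 0 worlds.

0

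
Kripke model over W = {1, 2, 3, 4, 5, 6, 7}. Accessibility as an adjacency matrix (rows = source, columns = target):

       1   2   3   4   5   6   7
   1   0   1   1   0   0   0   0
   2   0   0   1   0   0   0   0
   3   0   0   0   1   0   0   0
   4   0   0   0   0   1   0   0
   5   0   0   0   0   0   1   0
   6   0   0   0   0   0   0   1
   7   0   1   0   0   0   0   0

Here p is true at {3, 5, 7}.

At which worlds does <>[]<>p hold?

{1, 2, 4, 6}

1: successors {2, 3}; []<>p there: 2:F, 3:T. ✓
2: successors {3}; []<>p there: 3:T. ✓
3: successors {4}; []<>p there: 4:F. ✗
4: successors {5}; []<>p there: 5:T. ✓
5: successors {6}; []<>p there: 6:F. ✗
6: successors {7}; []<>p there: 7:T. ✓
7: successors {2}; []<>p there: 2:F. ✗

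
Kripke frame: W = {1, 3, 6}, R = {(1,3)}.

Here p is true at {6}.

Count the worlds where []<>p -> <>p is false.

1: []<>p is F, <>p is F. ✓
3: []<>p is T, <>p is F. ✗
6: []<>p is T, <>p is F. ✗
Satisfying worlds: {1}.
So []<>p -> <>p fails at the other 2 worlds.

2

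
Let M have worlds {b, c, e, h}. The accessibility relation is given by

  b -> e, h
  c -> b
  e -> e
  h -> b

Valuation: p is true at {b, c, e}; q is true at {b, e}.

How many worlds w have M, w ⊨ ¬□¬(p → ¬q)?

b: □¬(p → ¬q) is F. ✓
c: □¬(p → ¬q) is T. ✗
e: □¬(p → ¬q) is T. ✗
h: □¬(p → ¬q) is T. ✗
Satisfying worlds: {b}.

1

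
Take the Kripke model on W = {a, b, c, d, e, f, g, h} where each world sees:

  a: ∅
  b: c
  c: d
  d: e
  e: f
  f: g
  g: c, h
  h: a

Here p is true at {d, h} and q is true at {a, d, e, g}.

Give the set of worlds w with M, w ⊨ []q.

{a, c, d, f, h}

a: no successors, so []q holds vacuously. ✓
b: successors {c}; q there: c:F. ✗
c: successors {d}; q there: d:T. ✓
d: successors {e}; q there: e:T. ✓
e: successors {f}; q there: f:F. ✗
f: successors {g}; q there: g:T. ✓
g: successors {c, h}; q there: c:F, h:F. ✗
h: successors {a}; q there: a:T. ✓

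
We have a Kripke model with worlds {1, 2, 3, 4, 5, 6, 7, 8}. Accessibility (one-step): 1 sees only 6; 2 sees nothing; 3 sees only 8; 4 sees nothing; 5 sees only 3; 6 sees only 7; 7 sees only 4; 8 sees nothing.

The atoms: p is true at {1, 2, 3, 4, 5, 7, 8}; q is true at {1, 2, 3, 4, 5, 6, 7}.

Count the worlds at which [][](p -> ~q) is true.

6

1: successors {6}; [](p -> ~q) there: 6:F. ✗
2: no successors, so [][](p -> ~q) holds vacuously. ✓
3: successors {8}; [](p -> ~q) there: 8:T. ✓
4: no successors, so [][](p -> ~q) holds vacuously. ✓
5: successors {3}; [](p -> ~q) there: 3:T. ✓
6: successors {7}; [](p -> ~q) there: 7:F. ✗
7: successors {4}; [](p -> ~q) there: 4:T. ✓
8: no successors, so [][](p -> ~q) holds vacuously. ✓
Satisfying worlds: {2, 3, 4, 5, 7, 8}.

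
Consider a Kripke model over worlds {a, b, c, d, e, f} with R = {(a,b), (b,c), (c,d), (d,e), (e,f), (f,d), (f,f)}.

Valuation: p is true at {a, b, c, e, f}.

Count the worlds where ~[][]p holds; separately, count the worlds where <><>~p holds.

For ~[][]p:
a: [][]p is T. ✗
b: [][]p is F. ✓
c: [][]p is T. ✗
d: [][]p is T. ✗
e: [][]p is F. ✓
f: [][]p is F. ✓
— 3 worlds.
For <><>~p:
a: successors {b}; <>~p there: b:F. ✗
b: successors {c}; <>~p there: c:T. ✓
c: successors {d}; <>~p there: d:F. ✗
d: successors {e}; <>~p there: e:F. ✗
e: successors {f}; <>~p there: f:T. ✓
f: successors {d, f}; <>~p there: d:F, f:T. ✓
— 3 worlds.

3 and 3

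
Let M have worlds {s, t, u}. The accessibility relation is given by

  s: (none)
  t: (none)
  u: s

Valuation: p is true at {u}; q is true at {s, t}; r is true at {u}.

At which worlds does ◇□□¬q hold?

s: no successors, so ◇□□¬q fails. ✗
t: no successors, so ◇□□¬q fails. ✗
u: successors {s}; □□¬q there: s:T. ✓

{u}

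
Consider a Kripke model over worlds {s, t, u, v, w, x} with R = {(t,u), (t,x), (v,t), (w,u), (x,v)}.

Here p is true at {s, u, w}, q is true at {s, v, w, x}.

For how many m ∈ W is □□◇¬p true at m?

s: no successors, so □□◇¬p holds vacuously. ✓
t: successors {u, x}; □◇¬p there: u:T, x:T. ✓
u: no successors, so □□◇¬p holds vacuously. ✓
v: successors {t}; □◇¬p there: t:F. ✗
w: successors {u}; □◇¬p there: u:T. ✓
x: successors {v}; □◇¬p there: v:T. ✓
Satisfying worlds: {s, t, u, w, x}.

5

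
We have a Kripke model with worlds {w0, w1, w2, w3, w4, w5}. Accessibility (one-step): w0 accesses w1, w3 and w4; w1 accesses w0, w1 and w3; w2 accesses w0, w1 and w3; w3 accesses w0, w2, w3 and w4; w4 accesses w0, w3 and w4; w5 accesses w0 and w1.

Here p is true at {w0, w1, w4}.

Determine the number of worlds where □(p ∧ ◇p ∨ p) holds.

1

w0: successors {w1, w3, w4}; p ∧ ◇p ∨ p there: w1:T, w3:F, w4:T. ✗
w1: successors {w0, w1, w3}; p ∧ ◇p ∨ p there: w0:T, w1:T, w3:F. ✗
w2: successors {w0, w1, w3}; p ∧ ◇p ∨ p there: w0:T, w1:T, w3:F. ✗
w3: successors {w0, w2, w3, w4}; p ∧ ◇p ∨ p there: w0:T, w2:F, w3:F, w4:T. ✗
w4: successors {w0, w3, w4}; p ∧ ◇p ∨ p there: w0:T, w3:F, w4:T. ✗
w5: successors {w0, w1}; p ∧ ◇p ∨ p there: w0:T, w1:T. ✓
Satisfying worlds: {w5}.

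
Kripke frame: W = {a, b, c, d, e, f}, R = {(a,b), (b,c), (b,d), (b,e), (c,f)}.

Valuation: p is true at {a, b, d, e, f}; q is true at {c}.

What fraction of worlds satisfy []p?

5/6

a: successors {b}; p there: b:T. ✓
b: successors {c, d, e}; p there: c:F, d:T, e:T. ✗
c: successors {f}; p there: f:T. ✓
d: no successors, so []p holds vacuously. ✓
e: no successors, so []p holds vacuously. ✓
f: no successors, so []p holds vacuously. ✓
That's 5 of 6 worlds, so 5/6.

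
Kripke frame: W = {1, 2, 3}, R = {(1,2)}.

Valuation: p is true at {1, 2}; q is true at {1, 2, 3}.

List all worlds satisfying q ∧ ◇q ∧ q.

1: q is T, ◇q ∧ q is T. ✓
2: q is T, ◇q ∧ q is F. ✗
3: q is T, ◇q ∧ q is F. ✗

{1}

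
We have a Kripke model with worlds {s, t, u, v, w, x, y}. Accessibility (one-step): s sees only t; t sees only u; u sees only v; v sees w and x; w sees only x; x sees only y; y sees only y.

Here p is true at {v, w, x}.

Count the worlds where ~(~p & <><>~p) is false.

s: ~p & <><>~p is T. ✗
t: ~p & <><>~p is F. ✓
u: ~p & <><>~p is F. ✓
v: ~p & <><>~p is F. ✓
w: ~p & <><>~p is F. ✓
x: ~p & <><>~p is F. ✓
y: ~p & <><>~p is T. ✗
Satisfying worlds: {t, u, v, w, x}.
So ~(~p & <><>~p) fails at the other 2 worlds.

2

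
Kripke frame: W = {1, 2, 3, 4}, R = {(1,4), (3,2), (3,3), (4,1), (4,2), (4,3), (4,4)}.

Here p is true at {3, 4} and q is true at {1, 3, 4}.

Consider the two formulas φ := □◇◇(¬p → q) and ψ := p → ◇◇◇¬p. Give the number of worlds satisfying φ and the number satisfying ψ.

For □◇◇(¬p → q):
1: successors {4}; ◇◇(¬p → q) there: 4:T. ✓
2: no successors, so □◇◇(¬p → q) holds vacuously. ✓
3: successors {2, 3}; ◇◇(¬p → q) there: 2:F, 3:T. ✗
4: successors {1, 2, 3, 4}; ◇◇(¬p → q) there: 1:T, 2:F, 3:T, 4:T. ✗
— 2 worlds.
For p → ◇◇◇¬p:
1: p is F, ◇◇◇¬p is T. ✓
2: p is F, ◇◇◇¬p is F. ✓
3: p is T, ◇◇◇¬p is T. ✓
4: p is T, ◇◇◇¬p is T. ✓
— 4 worlds.

2 and 4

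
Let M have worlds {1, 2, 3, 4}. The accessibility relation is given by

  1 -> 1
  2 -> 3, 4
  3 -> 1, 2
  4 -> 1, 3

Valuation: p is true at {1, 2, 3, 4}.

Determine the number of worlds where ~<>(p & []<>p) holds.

0

1: <>(p & []<>p) is T. ✗
2: <>(p & []<>p) is T. ✗
3: <>(p & []<>p) is T. ✗
4: <>(p & []<>p) is T. ✗
Satisfying worlds: ∅.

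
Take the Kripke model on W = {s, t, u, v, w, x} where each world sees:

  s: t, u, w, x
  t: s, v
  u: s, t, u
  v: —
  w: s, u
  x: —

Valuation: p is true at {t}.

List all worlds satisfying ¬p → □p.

{t, v, x}

s: ¬p is T, □p is F. ✗
t: ¬p is F, □p is F. ✓
u: ¬p is T, □p is F. ✗
v: ¬p is T, □p is T. ✓
w: ¬p is T, □p is F. ✗
x: ¬p is T, □p is T. ✓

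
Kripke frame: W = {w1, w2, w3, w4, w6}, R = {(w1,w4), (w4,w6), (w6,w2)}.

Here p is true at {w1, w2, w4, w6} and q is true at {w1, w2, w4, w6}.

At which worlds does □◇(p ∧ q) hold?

w1: successors {w4}; ◇(p ∧ q) there: w4:T. ✓
w2: no successors, so □◇(p ∧ q) holds vacuously. ✓
w3: no successors, so □◇(p ∧ q) holds vacuously. ✓
w4: successors {w6}; ◇(p ∧ q) there: w6:T. ✓
w6: successors {w2}; ◇(p ∧ q) there: w2:F. ✗

{w1, w2, w3, w4}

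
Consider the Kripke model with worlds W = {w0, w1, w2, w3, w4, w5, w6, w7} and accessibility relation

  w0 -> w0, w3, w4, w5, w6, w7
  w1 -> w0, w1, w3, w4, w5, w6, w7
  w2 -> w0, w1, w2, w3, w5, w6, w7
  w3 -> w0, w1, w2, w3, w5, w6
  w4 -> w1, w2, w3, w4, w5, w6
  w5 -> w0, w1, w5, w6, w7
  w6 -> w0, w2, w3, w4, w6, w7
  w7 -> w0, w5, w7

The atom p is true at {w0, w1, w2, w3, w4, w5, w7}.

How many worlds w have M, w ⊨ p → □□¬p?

1

w0: p is T, □□¬p is F. ✗
w1: p is T, □□¬p is F. ✗
w2: p is T, □□¬p is F. ✗
w3: p is T, □□¬p is F. ✗
w4: p is T, □□¬p is F. ✗
w5: p is T, □□¬p is F. ✗
w6: p is F, □□¬p is F. ✓
w7: p is T, □□¬p is F. ✗
Satisfying worlds: {w6}.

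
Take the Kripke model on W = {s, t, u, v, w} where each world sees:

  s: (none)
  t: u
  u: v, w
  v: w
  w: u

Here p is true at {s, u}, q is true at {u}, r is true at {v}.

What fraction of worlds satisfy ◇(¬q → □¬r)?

4/5

s: no successors, so ◇(¬q → □¬r) fails. ✗
t: successors {u}; ¬q → □¬r there: u:T. ✓
u: successors {v, w}; ¬q → □¬r there: v:T, w:T. ✓
v: successors {w}; ¬q → □¬r there: w:T. ✓
w: successors {u}; ¬q → □¬r there: u:T. ✓
That's 4 of 5 worlds, so 4/5.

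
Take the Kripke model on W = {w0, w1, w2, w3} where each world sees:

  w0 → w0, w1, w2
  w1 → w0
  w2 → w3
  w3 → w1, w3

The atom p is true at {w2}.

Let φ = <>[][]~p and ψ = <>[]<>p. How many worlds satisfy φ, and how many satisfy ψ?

3 and 2

For <>[][]~p:
w0: successors {w0, w1, w2}; [][]~p there: w0:F, w1:F, w2:T. ✓
w1: successors {w0}; [][]~p there: w0:F. ✗
w2: successors {w3}; [][]~p there: w3:T. ✓
w3: successors {w1, w3}; [][]~p there: w1:F, w3:T. ✓
— 3 worlds.
For <>[]<>p:
w0: successors {w0, w1, w2}; []<>p there: w0:F, w1:T, w2:F. ✓
w1: successors {w0}; []<>p there: w0:F. ✗
w2: successors {w3}; []<>p there: w3:F. ✗
w3: successors {w1, w3}; []<>p there: w1:T, w3:F. ✓
— 2 worlds.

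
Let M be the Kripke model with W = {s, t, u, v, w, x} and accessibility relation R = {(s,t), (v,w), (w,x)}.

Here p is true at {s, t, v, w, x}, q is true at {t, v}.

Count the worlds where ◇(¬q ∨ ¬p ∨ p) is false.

3

s: successors {t}; ¬q ∨ ¬p ∨ p there: t:T. ✓
t: no successors, so ◇(¬q ∨ ¬p ∨ p) fails. ✗
u: no successors, so ◇(¬q ∨ ¬p ∨ p) fails. ✗
v: successors {w}; ¬q ∨ ¬p ∨ p there: w:T. ✓
w: successors {x}; ¬q ∨ ¬p ∨ p there: x:T. ✓
x: no successors, so ◇(¬q ∨ ¬p ∨ p) fails. ✗
Satisfying worlds: {s, v, w}.
So ◇(¬q ∨ ¬p ∨ p) fails at the other 3 worlds.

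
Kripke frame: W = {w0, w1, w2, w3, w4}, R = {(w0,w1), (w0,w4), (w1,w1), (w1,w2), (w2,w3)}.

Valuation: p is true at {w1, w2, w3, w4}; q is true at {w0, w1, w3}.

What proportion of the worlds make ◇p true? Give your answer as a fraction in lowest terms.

3/5

w0: successors {w1, w4}; p there: w1:T, w4:T. ✓
w1: successors {w1, w2}; p there: w1:T, w2:T. ✓
w2: successors {w3}; p there: w3:T. ✓
w3: no successors, so ◇p fails. ✗
w4: no successors, so ◇p fails. ✗
That's 3 of 5 worlds, so 3/5.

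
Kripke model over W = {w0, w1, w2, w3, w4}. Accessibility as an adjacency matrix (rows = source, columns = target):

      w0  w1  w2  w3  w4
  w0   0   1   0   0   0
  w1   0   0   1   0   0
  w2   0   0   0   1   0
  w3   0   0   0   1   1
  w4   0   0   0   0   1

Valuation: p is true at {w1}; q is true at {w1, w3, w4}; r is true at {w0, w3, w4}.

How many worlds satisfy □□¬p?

w0: successors {w1}; □¬p there: w1:T. ✓
w1: successors {w2}; □¬p there: w2:T. ✓
w2: successors {w3}; □¬p there: w3:T. ✓
w3: successors {w3, w4}; □¬p there: w3:T, w4:T. ✓
w4: successors {w4}; □¬p there: w4:T. ✓
Satisfying worlds: {w0, w1, w2, w3, w4}.

5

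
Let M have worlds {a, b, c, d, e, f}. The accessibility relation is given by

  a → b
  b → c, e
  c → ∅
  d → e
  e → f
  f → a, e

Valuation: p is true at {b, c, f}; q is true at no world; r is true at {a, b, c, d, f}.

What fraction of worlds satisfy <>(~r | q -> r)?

2/3

a: successors {b}; ~r | q -> r there: b:T. ✓
b: successors {c, e}; ~r | q -> r there: c:T, e:F. ✓
c: no successors, so <>(~r | q -> r) fails. ✗
d: successors {e}; ~r | q -> r there: e:F. ✗
e: successors {f}; ~r | q -> r there: f:T. ✓
f: successors {a, e}; ~r | q -> r there: a:T, e:F. ✓
That's 4 of 6 worlds, so 4/6 = 2/3.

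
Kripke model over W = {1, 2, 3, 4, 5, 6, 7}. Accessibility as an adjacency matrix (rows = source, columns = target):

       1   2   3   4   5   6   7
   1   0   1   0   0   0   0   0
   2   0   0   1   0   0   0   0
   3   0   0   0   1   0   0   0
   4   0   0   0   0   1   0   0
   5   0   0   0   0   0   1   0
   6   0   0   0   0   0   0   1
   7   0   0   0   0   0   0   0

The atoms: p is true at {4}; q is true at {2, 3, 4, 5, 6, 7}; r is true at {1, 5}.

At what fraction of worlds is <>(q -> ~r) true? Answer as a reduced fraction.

1: successors {2}; q -> ~r there: 2:T. ✓
2: successors {3}; q -> ~r there: 3:T. ✓
3: successors {4}; q -> ~r there: 4:T. ✓
4: successors {5}; q -> ~r there: 5:F. ✗
5: successors {6}; q -> ~r there: 6:T. ✓
6: successors {7}; q -> ~r there: 7:T. ✓
7: no successors, so <>(q -> ~r) fails. ✗
That's 5 of 7 worlds, so 5/7.

5/7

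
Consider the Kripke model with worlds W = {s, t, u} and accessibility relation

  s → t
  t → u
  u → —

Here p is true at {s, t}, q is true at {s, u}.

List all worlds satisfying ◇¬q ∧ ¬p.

s: ◇¬q is T, ¬p is F. ✗
t: ◇¬q is F, ¬p is F. ✗
u: ◇¬q is F, ¬p is T. ✗

∅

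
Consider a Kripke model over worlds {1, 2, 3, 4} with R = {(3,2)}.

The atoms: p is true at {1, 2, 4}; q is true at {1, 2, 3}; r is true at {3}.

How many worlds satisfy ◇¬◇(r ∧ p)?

1: no successors, so ◇¬◇(r ∧ p) fails. ✗
2: no successors, so ◇¬◇(r ∧ p) fails. ✗
3: successors {2}; ¬◇(r ∧ p) there: 2:T. ✓
4: no successors, so ◇¬◇(r ∧ p) fails. ✗
Satisfying worlds: {3}.

1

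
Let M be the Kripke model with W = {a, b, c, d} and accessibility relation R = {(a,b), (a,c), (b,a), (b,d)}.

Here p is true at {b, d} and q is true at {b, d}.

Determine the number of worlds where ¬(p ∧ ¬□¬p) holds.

a: p ∧ ¬□¬p is F. ✓
b: p ∧ ¬□¬p is T. ✗
c: p ∧ ¬□¬p is F. ✓
d: p ∧ ¬□¬p is F. ✓
Satisfying worlds: {a, c, d}.

3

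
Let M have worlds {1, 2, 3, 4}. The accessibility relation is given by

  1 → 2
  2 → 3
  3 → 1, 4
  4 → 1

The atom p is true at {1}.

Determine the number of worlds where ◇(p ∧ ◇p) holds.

0

1: successors {2}; p ∧ ◇p there: 2:F. ✗
2: successors {3}; p ∧ ◇p there: 3:F. ✗
3: successors {1, 4}; p ∧ ◇p there: 1:F, 4:F. ✗
4: successors {1}; p ∧ ◇p there: 1:F. ✗
Satisfying worlds: ∅.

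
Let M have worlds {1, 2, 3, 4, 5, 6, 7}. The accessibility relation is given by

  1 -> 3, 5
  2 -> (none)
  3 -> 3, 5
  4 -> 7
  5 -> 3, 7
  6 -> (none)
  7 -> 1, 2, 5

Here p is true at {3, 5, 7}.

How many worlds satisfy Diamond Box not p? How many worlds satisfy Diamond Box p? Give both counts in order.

1 and 4

For Diamond Box not p:
1: successors {3, 5}; Box not p there: 3:F, 5:F. ✗
2: no successors, so Diamond Box not p fails. ✗
3: successors {3, 5}; Box not p there: 3:F, 5:F. ✗
4: successors {7}; Box not p there: 7:F. ✗
5: successors {3, 7}; Box not p there: 3:F, 7:F. ✗
6: no successors, so Diamond Box not p fails. ✗
7: successors {1, 2, 5}; Box not p there: 1:F, 2:T, 5:F. ✓
— 1 world.
For Diamond Box p:
1: successors {3, 5}; Box p there: 3:T, 5:T. ✓
2: no successors, so Diamond Box p fails. ✗
3: successors {3, 5}; Box p there: 3:T, 5:T. ✓
4: successors {7}; Box p there: 7:F. ✗
5: successors {3, 7}; Box p there: 3:T, 7:F. ✓
6: no successors, so Diamond Box p fails. ✗
7: successors {1, 2, 5}; Box p there: 1:T, 2:T, 5:T. ✓
— 4 worlds.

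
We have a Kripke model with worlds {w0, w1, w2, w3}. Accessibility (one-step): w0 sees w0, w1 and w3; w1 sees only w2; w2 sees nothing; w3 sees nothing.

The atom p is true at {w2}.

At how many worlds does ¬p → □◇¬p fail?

2

w0: ¬p is T, □◇¬p is F. ✗
w1: ¬p is T, □◇¬p is F. ✗
w2: ¬p is F, □◇¬p is T. ✓
w3: ¬p is T, □◇¬p is T. ✓
Satisfying worlds: {w2, w3}.
So ¬p → □◇¬p fails at the other 2 worlds.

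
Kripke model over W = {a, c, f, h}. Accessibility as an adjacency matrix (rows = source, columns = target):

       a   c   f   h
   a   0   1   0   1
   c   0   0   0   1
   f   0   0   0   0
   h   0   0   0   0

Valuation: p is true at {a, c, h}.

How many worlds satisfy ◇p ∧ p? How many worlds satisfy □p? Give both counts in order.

2 and 4

For ◇p ∧ p:
a: ◇p is T, p is T. ✓
c: ◇p is T, p is T. ✓
f: ◇p is F, p is F. ✗
h: ◇p is F, p is T. ✗
— 2 worlds.
For □p:
a: successors {c, h}; p there: c:T, h:T. ✓
c: successors {h}; p there: h:T. ✓
f: no successors, so □p holds vacuously. ✓
h: no successors, so □p holds vacuously. ✓
— 4 worlds.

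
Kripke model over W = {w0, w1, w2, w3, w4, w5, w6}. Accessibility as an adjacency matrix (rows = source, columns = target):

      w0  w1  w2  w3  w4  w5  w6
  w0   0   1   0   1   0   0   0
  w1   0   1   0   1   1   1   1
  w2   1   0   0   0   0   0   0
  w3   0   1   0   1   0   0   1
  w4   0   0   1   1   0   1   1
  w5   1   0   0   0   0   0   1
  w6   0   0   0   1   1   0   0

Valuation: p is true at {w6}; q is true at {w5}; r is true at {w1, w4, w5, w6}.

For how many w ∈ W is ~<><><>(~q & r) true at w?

w0: <><><>(~q & r) is T. ✗
w1: <><><>(~q & r) is T. ✗
w2: <><><>(~q & r) is T. ✗
w3: <><><>(~q & r) is T. ✗
w4: <><><>(~q & r) is T. ✗
w5: <><><>(~q & r) is T. ✗
w6: <><><>(~q & r) is T. ✗
Satisfying worlds: ∅.

0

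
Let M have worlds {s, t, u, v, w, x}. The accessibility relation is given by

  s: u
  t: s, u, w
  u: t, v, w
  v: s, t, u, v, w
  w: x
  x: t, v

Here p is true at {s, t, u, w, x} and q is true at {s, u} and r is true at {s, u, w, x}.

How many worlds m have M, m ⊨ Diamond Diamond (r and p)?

5

s: successors {u}; Diamond (r and p) there: u:T. ✓
t: successors {s, u, w}; Diamond (r and p) there: s:T, u:T, w:T. ✓
u: successors {t, v, w}; Diamond (r and p) there: t:T, v:T, w:T. ✓
v: successors {s, t, u, v, w}; Diamond (r and p) there: s:T, t:T, u:T, v:T, w:T. ✓
w: successors {x}; Diamond (r and p) there: x:F. ✗
x: successors {t, v}; Diamond (r and p) there: t:T, v:T. ✓
Satisfying worlds: {s, t, u, v, x}.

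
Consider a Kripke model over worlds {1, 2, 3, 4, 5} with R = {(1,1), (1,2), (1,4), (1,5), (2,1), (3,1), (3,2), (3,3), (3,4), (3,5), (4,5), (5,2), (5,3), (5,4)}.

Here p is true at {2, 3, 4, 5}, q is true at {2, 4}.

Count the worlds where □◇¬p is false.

1: successors {1, 2, 4, 5}; ◇¬p there: 1:T, 2:T, 4:F, 5:F. ✗
2: successors {1}; ◇¬p there: 1:T. ✓
3: successors {1, 2, 3, 4, 5}; ◇¬p there: 1:T, 2:T, 3:T, 4:F, 5:F. ✗
4: successors {5}; ◇¬p there: 5:F. ✗
5: successors {2, 3, 4}; ◇¬p there: 2:T, 3:T, 4:F. ✗
Satisfying worlds: {2}.
So □◇¬p fails at the other 4 worlds.

4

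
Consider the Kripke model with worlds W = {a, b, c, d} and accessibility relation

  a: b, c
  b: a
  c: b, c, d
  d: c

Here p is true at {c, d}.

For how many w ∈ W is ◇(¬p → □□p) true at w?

3

a: successors {b, c}; ¬p → □□p there: b:F, c:T. ✓
b: successors {a}; ¬p → □□p there: a:F. ✗
c: successors {b, c, d}; ¬p → □□p there: b:F, c:T, d:T. ✓
d: successors {c}; ¬p → □□p there: c:T. ✓
Satisfying worlds: {a, c, d}.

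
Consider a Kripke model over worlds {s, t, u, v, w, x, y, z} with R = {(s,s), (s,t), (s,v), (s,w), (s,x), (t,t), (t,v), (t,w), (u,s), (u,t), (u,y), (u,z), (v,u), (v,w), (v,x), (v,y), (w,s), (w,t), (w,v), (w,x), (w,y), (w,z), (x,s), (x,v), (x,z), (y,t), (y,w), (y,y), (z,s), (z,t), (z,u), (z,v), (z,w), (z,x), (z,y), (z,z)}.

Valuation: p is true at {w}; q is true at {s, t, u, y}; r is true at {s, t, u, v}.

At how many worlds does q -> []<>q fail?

0

s: q is T, []<>q is T. ✓
t: q is T, []<>q is T. ✓
u: q is T, []<>q is T. ✓
v: q is F, []<>q is T. ✓
w: q is F, []<>q is T. ✓
x: q is F, []<>q is T. ✓
y: q is T, []<>q is T. ✓
z: q is F, []<>q is T. ✓
Satisfying worlds: {s, t, u, v, w, x, y, z}.
So q -> []<>q fails at the other 0 worlds.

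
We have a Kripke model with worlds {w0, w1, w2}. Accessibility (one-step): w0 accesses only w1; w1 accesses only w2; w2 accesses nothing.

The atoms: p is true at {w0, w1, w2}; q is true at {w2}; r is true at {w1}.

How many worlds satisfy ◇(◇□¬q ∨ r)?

w0: successors {w1}; ◇□¬q ∨ r there: w1:T. ✓
w1: successors {w2}; ◇□¬q ∨ r there: w2:F. ✗
w2: no successors, so ◇(◇□¬q ∨ r) fails. ✗
Satisfying worlds: {w0}.

1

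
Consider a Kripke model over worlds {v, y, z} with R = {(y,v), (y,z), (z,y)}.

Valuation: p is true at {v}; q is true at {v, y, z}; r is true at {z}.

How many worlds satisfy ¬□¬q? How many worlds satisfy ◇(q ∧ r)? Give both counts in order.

For ¬□¬q:
v: □¬q is T. ✗
y: □¬q is F. ✓
z: □¬q is F. ✓
— 2 worlds.
For ◇(q ∧ r):
v: no successors, so ◇(q ∧ r) fails. ✗
y: successors {v, z}; q ∧ r there: v:F, z:T. ✓
z: successors {y}; q ∧ r there: y:F. ✗
— 1 world.

2 and 1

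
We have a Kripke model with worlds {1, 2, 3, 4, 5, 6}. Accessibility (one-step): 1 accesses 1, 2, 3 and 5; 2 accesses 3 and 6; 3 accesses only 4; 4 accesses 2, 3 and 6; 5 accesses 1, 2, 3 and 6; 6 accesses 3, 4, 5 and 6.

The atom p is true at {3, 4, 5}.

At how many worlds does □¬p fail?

1: successors {1, 2, 3, 5}; ¬p there: 1:T, 2:T, 3:F, 5:F. ✗
2: successors {3, 6}; ¬p there: 3:F, 6:T. ✗
3: successors {4}; ¬p there: 4:F. ✗
4: successors {2, 3, 6}; ¬p there: 2:T, 3:F, 6:T. ✗
5: successors {1, 2, 3, 6}; ¬p there: 1:T, 2:T, 3:F, 6:T. ✗
6: successors {3, 4, 5, 6}; ¬p there: 3:F, 4:F, 5:F, 6:T. ✗
Satisfying worlds: ∅.
So □¬p fails at the other 6 worlds.

6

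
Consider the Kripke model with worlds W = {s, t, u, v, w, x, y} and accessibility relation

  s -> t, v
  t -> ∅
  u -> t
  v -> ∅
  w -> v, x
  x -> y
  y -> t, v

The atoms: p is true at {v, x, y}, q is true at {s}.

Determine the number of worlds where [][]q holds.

5

s: successors {t, v}; []q there: t:T, v:T. ✓
t: no successors, so [][]q holds vacuously. ✓
u: successors {t}; []q there: t:T. ✓
v: no successors, so [][]q holds vacuously. ✓
w: successors {v, x}; []q there: v:T, x:F. ✗
x: successors {y}; []q there: y:F. ✗
y: successors {t, v}; []q there: t:T, v:T. ✓
Satisfying worlds: {s, t, u, v, y}.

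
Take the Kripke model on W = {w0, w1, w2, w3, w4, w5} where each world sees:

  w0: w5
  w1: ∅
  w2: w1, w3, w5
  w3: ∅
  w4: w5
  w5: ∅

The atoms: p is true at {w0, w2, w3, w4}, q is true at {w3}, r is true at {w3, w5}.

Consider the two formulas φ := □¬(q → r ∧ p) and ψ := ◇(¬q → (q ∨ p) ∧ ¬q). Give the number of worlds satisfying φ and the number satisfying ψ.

For □¬(q → r ∧ p):
w0: successors {w5}; ¬(q → r ∧ p) there: w5:F. ✗
w1: no successors, so □¬(q → r ∧ p) holds vacuously. ✓
w2: successors {w1, w3, w5}; ¬(q → r ∧ p) there: w1:F, w3:F, w5:F. ✗
w3: no successors, so □¬(q → r ∧ p) holds vacuously. ✓
w4: successors {w5}; ¬(q → r ∧ p) there: w5:F. ✗
w5: no successors, so □¬(q → r ∧ p) holds vacuously. ✓
— 3 worlds.
For ◇(¬q → (q ∨ p) ∧ ¬q):
w0: successors {w5}; ¬q → (q ∨ p) ∧ ¬q there: w5:F. ✗
w1: no successors, so ◇(¬q → (q ∨ p) ∧ ¬q) fails. ✗
w2: successors {w1, w3, w5}; ¬q → (q ∨ p) ∧ ¬q there: w1:F, w3:T, w5:F. ✓
w3: no successors, so ◇(¬q → (q ∨ p) ∧ ¬q) fails. ✗
w4: successors {w5}; ¬q → (q ∨ p) ∧ ¬q there: w5:F. ✗
w5: no successors, so ◇(¬q → (q ∨ p) ∧ ¬q) fails. ✗
— 1 world.

3 and 1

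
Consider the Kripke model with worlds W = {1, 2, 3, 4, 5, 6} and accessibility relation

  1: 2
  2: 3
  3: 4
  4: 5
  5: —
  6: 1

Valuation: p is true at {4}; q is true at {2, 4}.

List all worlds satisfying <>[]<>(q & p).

{1, 4}

1: successors {2}; []<>(q & p) there: 2:T. ✓
2: successors {3}; []<>(q & p) there: 3:F. ✗
3: successors {4}; []<>(q & p) there: 4:F. ✗
4: successors {5}; []<>(q & p) there: 5:T. ✓
5: no successors, so <>[]<>(q & p) fails. ✗
6: successors {1}; []<>(q & p) there: 1:F. ✗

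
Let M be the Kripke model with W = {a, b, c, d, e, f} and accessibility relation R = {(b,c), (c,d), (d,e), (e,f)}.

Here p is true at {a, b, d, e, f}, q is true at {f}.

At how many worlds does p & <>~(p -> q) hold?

1

a: p is T, <>~(p -> q) is F. ✗
b: p is T, <>~(p -> q) is F. ✗
c: p is F, <>~(p -> q) is T. ✗
d: p is T, <>~(p -> q) is T. ✓
e: p is T, <>~(p -> q) is F. ✗
f: p is T, <>~(p -> q) is F. ✗
Satisfying worlds: {d}.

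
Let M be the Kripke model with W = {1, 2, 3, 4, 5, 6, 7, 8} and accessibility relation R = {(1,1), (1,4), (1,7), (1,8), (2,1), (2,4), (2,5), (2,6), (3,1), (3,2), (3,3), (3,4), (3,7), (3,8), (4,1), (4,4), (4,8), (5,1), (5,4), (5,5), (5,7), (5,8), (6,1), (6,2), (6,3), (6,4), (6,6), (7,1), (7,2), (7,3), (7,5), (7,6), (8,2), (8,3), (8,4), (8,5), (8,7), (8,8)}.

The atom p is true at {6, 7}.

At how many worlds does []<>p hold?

1

1: successors {1, 4, 7, 8}; <>p there: 1:T, 4:F, 7:T, 8:T. ✗
2: successors {1, 4, 5, 6}; <>p there: 1:T, 4:F, 5:T, 6:T. ✗
3: successors {1, 2, 3, 4, 7, 8}; <>p there: 1:T, 2:T, 3:T, 4:F, 7:T, 8:T. ✗
4: successors {1, 4, 8}; <>p there: 1:T, 4:F, 8:T. ✗
5: successors {1, 4, 5, 7, 8}; <>p there: 1:T, 4:F, 5:T, 7:T, 8:T. ✗
6: successors {1, 2, 3, 4, 6}; <>p there: 1:T, 2:T, 3:T, 4:F, 6:T. ✗
7: successors {1, 2, 3, 5, 6}; <>p there: 1:T, 2:T, 3:T, 5:T, 6:T. ✓
8: successors {2, 3, 4, 5, 7, 8}; <>p there: 2:T, 3:T, 4:F, 5:T, 7:T, 8:T. ✗
Satisfying worlds: {7}.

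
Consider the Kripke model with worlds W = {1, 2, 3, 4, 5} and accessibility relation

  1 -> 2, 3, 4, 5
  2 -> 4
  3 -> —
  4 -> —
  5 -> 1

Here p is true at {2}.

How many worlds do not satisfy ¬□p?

2

1: □p is F. ✓
2: □p is F. ✓
3: □p is T. ✗
4: □p is T. ✗
5: □p is F. ✓
Satisfying worlds: {1, 2, 5}.
So ¬□p fails at the other 2 worlds.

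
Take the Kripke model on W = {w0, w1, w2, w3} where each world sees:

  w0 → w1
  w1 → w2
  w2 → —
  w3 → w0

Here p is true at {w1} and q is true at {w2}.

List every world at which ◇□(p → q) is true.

{w0, w1}

w0: successors {w1}; □(p → q) there: w1:T. ✓
w1: successors {w2}; □(p → q) there: w2:T. ✓
w2: no successors, so ◇□(p → q) fails. ✗
w3: successors {w0}; □(p → q) there: w0:F. ✗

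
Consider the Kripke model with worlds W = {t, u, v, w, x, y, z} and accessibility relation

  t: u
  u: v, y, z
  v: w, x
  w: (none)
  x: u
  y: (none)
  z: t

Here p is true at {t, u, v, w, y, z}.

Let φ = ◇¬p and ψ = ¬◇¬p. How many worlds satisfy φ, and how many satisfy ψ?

For ◇¬p:
t: successors {u}; ¬p there: u:F. ✗
u: successors {v, y, z}; ¬p there: v:F, y:F, z:F. ✗
v: successors {w, x}; ¬p there: w:F, x:T. ✓
w: no successors, so ◇¬p fails. ✗
x: successors {u}; ¬p there: u:F. ✗
y: no successors, so ◇¬p fails. ✗
z: successors {t}; ¬p there: t:F. ✗
— 1 world.
For ¬◇¬p:
t: ◇¬p is F. ✓
u: ◇¬p is F. ✓
v: ◇¬p is T. ✗
w: ◇¬p is F. ✓
x: ◇¬p is F. ✓
y: ◇¬p is F. ✓
z: ◇¬p is F. ✓
— 6 worlds.

1 and 6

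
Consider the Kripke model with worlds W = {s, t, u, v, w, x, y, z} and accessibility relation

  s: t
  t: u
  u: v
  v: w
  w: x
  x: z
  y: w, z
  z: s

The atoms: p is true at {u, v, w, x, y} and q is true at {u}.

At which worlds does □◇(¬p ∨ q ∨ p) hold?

{s, t, u, v, w, x, y, z}

s: successors {t}; ◇(¬p ∨ q ∨ p) there: t:T. ✓
t: successors {u}; ◇(¬p ∨ q ∨ p) there: u:T. ✓
u: successors {v}; ◇(¬p ∨ q ∨ p) there: v:T. ✓
v: successors {w}; ◇(¬p ∨ q ∨ p) there: w:T. ✓
w: successors {x}; ◇(¬p ∨ q ∨ p) there: x:T. ✓
x: successors {z}; ◇(¬p ∨ q ∨ p) there: z:T. ✓
y: successors {w, z}; ◇(¬p ∨ q ∨ p) there: w:T, z:T. ✓
z: successors {s}; ◇(¬p ∨ q ∨ p) there: s:T. ✓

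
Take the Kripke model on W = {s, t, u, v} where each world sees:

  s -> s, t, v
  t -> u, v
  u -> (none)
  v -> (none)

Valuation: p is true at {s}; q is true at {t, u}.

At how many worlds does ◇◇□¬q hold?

s: successors {s, t, v}; ◇□¬q there: s:T, t:T, v:F. ✓
t: successors {u, v}; ◇□¬q there: u:F, v:F. ✗
u: no successors, so ◇◇□¬q fails. ✗
v: no successors, so ◇◇□¬q fails. ✗
Satisfying worlds: {s}.

1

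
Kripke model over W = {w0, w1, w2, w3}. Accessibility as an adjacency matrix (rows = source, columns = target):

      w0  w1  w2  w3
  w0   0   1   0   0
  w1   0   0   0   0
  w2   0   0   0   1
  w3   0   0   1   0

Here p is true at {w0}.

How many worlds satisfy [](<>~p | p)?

3

w0: successors {w1}; <>~p | p there: w1:F. ✗
w1: no successors, so [](<>~p | p) holds vacuously. ✓
w2: successors {w3}; <>~p | p there: w3:T. ✓
w3: successors {w2}; <>~p | p there: w2:T. ✓
Satisfying worlds: {w1, w2, w3}.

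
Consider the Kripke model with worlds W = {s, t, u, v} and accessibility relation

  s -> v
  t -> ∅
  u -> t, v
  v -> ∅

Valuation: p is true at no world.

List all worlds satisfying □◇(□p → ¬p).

{t, v}

s: successors {v}; ◇(□p → ¬p) there: v:F. ✗
t: no successors, so □◇(□p → ¬p) holds vacuously. ✓
u: successors {t, v}; ◇(□p → ¬p) there: t:F, v:F. ✗
v: no successors, so □◇(□p → ¬p) holds vacuously. ✓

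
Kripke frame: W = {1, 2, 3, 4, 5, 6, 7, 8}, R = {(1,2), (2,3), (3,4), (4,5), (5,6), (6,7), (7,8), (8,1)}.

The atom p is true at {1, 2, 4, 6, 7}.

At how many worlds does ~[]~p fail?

1: []~p is F. ✓
2: []~p is T. ✗
3: []~p is F. ✓
4: []~p is T. ✗
5: []~p is F. ✓
6: []~p is F. ✓
7: []~p is T. ✗
8: []~p is F. ✓
Satisfying worlds: {1, 3, 5, 6, 8}.
So ~[]~p fails at the other 3 worlds.

3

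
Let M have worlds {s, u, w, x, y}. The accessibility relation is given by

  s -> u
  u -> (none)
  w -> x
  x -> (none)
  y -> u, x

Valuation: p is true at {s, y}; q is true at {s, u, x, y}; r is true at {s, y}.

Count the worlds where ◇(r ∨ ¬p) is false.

s: successors {u}; r ∨ ¬p there: u:T. ✓
u: no successors, so ◇(r ∨ ¬p) fails. ✗
w: successors {x}; r ∨ ¬p there: x:T. ✓
x: no successors, so ◇(r ∨ ¬p) fails. ✗
y: successors {u, x}; r ∨ ¬p there: u:T, x:T. ✓
Satisfying worlds: {s, w, y}.
So ◇(r ∨ ¬p) fails at the other 2 worlds.

2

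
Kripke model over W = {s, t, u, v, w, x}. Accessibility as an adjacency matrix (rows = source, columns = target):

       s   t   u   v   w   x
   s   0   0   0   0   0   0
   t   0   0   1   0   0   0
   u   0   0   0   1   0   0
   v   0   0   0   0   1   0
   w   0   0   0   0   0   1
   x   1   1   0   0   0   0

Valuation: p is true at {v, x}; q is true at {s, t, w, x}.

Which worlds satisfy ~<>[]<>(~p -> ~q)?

{s, t, v, w}

s: <>[]<>(~p -> ~q) is F. ✓
t: <>[]<>(~p -> ~q) is F. ✓
u: <>[]<>(~p -> ~q) is T. ✗
v: <>[]<>(~p -> ~q) is F. ✓
w: <>[]<>(~p -> ~q) is F. ✓
x: <>[]<>(~p -> ~q) is T. ✗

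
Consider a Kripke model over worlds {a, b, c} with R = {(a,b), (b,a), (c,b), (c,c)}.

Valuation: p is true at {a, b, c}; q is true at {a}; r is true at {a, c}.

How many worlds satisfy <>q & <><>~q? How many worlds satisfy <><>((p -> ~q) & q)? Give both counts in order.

For <>q & <><>~q:
a: <>q is F, <><>~q is F. ✗
b: <>q is T, <><>~q is T. ✓
c: <>q is F, <><>~q is T. ✗
— 1 world.
For <><>((p -> ~q) & q):
a: successors {b}; <>((p -> ~q) & q) there: b:F. ✗
b: successors {a}; <>((p -> ~q) & q) there: a:F. ✗
c: successors {b, c}; <>((p -> ~q) & q) there: b:F, c:F. ✗
— 0 worlds.

1 and 0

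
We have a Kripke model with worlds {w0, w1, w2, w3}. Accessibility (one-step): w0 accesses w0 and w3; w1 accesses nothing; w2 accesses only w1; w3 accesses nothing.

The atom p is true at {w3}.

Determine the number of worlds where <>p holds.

1

w0: successors {w0, w3}; p there: w0:F, w3:T. ✓
w1: no successors, so <>p fails. ✗
w2: successors {w1}; p there: w1:F. ✗
w3: no successors, so <>p fails. ✗
Satisfying worlds: {w0}.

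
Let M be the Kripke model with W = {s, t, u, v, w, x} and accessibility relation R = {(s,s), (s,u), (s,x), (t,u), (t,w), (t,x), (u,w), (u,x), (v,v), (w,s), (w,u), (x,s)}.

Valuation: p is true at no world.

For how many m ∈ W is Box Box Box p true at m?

s: successors {s, u, x}; Box Box p there: s:F, u:F, x:F. ✗
t: successors {u, w, x}; Box Box p there: u:F, w:F, x:F. ✗
u: successors {w, x}; Box Box p there: w:F, x:F. ✗
v: successors {v}; Box Box p there: v:F. ✗
w: successors {s, u}; Box Box p there: s:F, u:F. ✗
x: successors {s}; Box Box p there: s:F. ✗
Satisfying worlds: ∅.

0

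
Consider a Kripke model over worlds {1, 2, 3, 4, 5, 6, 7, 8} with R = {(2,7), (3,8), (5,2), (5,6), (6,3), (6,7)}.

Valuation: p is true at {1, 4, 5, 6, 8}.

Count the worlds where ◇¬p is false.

1: no successors, so ◇¬p fails. ✗
2: successors {7}; ¬p there: 7:T. ✓
3: successors {8}; ¬p there: 8:F. ✗
4: no successors, so ◇¬p fails. ✗
5: successors {2, 6}; ¬p there: 2:T, 6:F. ✓
6: successors {3, 7}; ¬p there: 3:T, 7:T. ✓
7: no successors, so ◇¬p fails. ✗
8: no successors, so ◇¬p fails. ✗
Satisfying worlds: {2, 5, 6}.
So ◇¬p fails at the other 5 worlds.

5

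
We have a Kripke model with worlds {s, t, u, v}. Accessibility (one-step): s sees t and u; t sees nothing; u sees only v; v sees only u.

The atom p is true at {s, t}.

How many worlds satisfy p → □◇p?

s: p is T, □◇p is F. ✗
t: p is T, □◇p is T. ✓
u: p is F, □◇p is F. ✓
v: p is F, □◇p is F. ✓
Satisfying worlds: {t, u, v}.

3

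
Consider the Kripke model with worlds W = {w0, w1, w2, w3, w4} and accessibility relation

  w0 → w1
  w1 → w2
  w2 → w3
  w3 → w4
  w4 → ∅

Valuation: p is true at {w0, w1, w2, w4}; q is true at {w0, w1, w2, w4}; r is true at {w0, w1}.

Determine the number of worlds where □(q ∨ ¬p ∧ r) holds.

4

w0: successors {w1}; q ∨ ¬p ∧ r there: w1:T. ✓
w1: successors {w2}; q ∨ ¬p ∧ r there: w2:T. ✓
w2: successors {w3}; q ∨ ¬p ∧ r there: w3:F. ✗
w3: successors {w4}; q ∨ ¬p ∧ r there: w4:T. ✓
w4: no successors, so □(q ∨ ¬p ∧ r) holds vacuously. ✓
Satisfying worlds: {w0, w1, w3, w4}.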